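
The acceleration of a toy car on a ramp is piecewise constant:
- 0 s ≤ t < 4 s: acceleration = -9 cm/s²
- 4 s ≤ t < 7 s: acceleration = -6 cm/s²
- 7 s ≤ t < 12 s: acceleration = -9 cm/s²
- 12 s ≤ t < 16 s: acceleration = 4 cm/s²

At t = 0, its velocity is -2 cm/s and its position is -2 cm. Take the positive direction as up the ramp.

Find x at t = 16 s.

On each constant-a segment, Δv = aΔt and Δx = v₀Δt + ½aΔt²; chain segment to segment.
0–4 s: v starts -2 cm/s; Δx = -2·4 + ½·-9·4² = -80 cm; v ends -38 cm/s.
4–7 s: v starts -38 cm/s; Δx = -38·3 + ½·-6·3² = -141 cm; v ends -56 cm/s.
7–12 s: v starts -56 cm/s; Δx = -56·5 + ½·-9·5² = -392.5 cm; v ends -101 cm/s.
12–16 s: v starts -101 cm/s; Δx = -101·4 + ½·4·4² = -372 cm; v ends -85 cm/s.
x(16) = -2 + Σ Δx = -987.5 cm.

-987.5 cm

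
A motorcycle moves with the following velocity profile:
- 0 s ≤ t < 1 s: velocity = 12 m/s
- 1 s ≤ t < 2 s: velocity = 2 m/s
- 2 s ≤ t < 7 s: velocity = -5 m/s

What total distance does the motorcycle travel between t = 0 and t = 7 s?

Total distance travelled is ∫|v| dt — sum the magnitudes of each area piece.
0–1 s: |12| × 1 = 12 m
1–2 s: |2| × 1 = 2 m
2–7 s: |-5| × 5 = 25 m
Total distance = 39 m

39 m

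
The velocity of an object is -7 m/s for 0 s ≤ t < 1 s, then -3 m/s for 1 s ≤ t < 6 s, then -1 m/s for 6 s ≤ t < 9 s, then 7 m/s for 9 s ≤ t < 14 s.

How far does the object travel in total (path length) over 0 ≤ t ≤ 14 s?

60 m

Total distance travelled is ∫|v| dt — sum the magnitudes of each area piece.
0–1 s: |-7| × 1 = 7 m
1–6 s: |-3| × 5 = 15 m
6–9 s: |-1| × 3 = 3 m
9–14 s: |7| × 5 = 35 m
Total distance = 60 m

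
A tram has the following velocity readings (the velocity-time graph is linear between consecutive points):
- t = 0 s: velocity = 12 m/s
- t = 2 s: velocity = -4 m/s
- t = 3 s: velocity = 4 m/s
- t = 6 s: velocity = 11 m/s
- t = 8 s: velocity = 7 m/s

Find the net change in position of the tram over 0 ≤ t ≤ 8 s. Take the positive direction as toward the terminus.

48.5 m

Displacement is the signed area under the v-t curve.
0–2 s: ½(12 + -4)(2) = 8 m
2–3 s: ½(-4 + 4)(1) = 0 m
3–6 s: ½(4 + 11)(3) = 22.5 m
6–8 s: ½(11 + 7)(2) = 18 m
Net displacement = 48.5 m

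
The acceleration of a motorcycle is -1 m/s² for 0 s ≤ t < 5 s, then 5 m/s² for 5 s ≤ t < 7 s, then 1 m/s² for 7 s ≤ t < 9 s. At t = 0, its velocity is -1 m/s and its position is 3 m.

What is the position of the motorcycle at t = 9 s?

-6.5 m

On each constant-a segment, Δv = aΔt and Δx = v₀Δt + ½aΔt²; chain segment to segment.
0–5 s: v starts -1 m/s; Δx = -1·5 + ½·-1·5² = -17.5 m; v ends -6 m/s.
5–7 s: v starts -6 m/s; Δx = -6·2 + ½·5·2² = -2 m; v ends 4 m/s.
7–9 s: v starts 4 m/s; Δx = 4·2 + ½·1·2² = 10 m; v ends 6 m/s.
x(9) = 3 + Σ Δx = -6.5 m.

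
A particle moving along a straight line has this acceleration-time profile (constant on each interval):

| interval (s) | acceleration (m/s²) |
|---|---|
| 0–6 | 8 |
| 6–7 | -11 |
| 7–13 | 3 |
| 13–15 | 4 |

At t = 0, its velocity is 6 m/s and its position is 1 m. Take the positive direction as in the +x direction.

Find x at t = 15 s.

671.5 m

On each constant-a segment, Δv = aΔt and Δx = v₀Δt + ½aΔt²; chain segment to segment.
0–6 s: v starts 6 m/s; Δx = 6·6 + ½·8·6² = 180 m; v ends 54 m/s.
6–7 s: v starts 54 m/s; Δx = 54·1 + ½·-11·1² = 48.5 m; v ends 43 m/s.
7–13 s: v starts 43 m/s; Δx = 43·6 + ½·3·6² = 312 m; v ends 61 m/s.
13–15 s: v starts 61 m/s; Δx = 61·2 + ½·4·2² = 130 m; v ends 69 m/s.
x(15) = 1 + Σ Δx = 671.5 m.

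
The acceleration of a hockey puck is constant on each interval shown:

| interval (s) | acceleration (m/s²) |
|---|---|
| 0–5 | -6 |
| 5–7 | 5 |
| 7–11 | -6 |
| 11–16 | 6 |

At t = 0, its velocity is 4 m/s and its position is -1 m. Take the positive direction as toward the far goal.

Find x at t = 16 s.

On each constant-a segment, Δv = aΔt and Δx = v₀Δt + ½aΔt²; chain segment to segment.
0–5 s: v starts 4 m/s; Δx = 4·5 + ½·-6·5² = -55 m; v ends -26 m/s.
5–7 s: v starts -26 m/s; Δx = -26·2 + ½·5·2² = -42 m; v ends -16 m/s.
7–11 s: v starts -16 m/s; Δx = -16·4 + ½·-6·4² = -112 m; v ends -40 m/s.
11–16 s: v starts -40 m/s; Δx = -40·5 + ½·6·5² = -125 m; v ends -10 m/s.
x(16) = -1 + Σ Δx = -335 m.

-335 m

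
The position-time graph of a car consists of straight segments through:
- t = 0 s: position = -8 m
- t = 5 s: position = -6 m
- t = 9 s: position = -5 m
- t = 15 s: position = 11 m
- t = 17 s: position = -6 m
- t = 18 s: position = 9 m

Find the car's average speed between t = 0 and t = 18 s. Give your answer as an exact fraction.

Average speed = (total path length)/(elapsed time); on a piecewise-linear x-t graph the path length is Σ|Δx|.
0–5 s: |Δx| = |-6 − -8| = 2 m
5–9 s: |Δx| = |-5 − -6| = 1 m
9–15 s: |Δx| = |11 − -5| = 16 m
15–17 s: |Δx| = |-6 − 11| = 17 m
17–18 s: |Δx| = |9 − -6| = 15 m
Total path = 51 m; average speed = 51/18 = 17/6 m/s.

17/6 m/s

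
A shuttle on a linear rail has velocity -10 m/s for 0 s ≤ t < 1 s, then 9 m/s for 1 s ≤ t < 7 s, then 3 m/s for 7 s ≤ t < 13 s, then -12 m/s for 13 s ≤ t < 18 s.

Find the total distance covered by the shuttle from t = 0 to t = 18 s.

142 m

Distance (not displacement) is the total path length: add the absolute areas under v-t.
0–1 s: |-10| × 1 = 10 m
1–7 s: |9| × 6 = 54 m
7–13 s: |3| × 6 = 18 m
13–18 s: |-12| × 5 = 60 m
Total distance = 142 m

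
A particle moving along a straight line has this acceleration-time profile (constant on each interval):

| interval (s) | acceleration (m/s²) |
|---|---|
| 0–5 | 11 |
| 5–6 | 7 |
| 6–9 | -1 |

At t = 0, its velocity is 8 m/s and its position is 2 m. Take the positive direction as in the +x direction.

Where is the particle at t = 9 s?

451.5 m

On each constant-a segment, Δv = aΔt and Δx = v₀Δt + ½aΔt²; chain segment to segment.
0–5 s: v starts 8 m/s; Δx = 8·5 + ½·11·5² = 177.5 m; v ends 63 m/s.
5–6 s: v starts 63 m/s; Δx = 63·1 + ½·7·1² = 66.5 m; v ends 70 m/s.
6–9 s: v starts 70 m/s; Δx = 70·3 + ½·-1·3² = 205.5 m; v ends 67 m/s.
x(9) = 2 + Σ Δx = 451.5 m.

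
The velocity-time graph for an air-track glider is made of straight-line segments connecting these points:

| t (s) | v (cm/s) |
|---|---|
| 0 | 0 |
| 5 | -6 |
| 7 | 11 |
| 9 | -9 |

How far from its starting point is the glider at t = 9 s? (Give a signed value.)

Net displacement equals the area under the velocity-time graph (areas below the axis count negative).
0–5 s: ½(0 + -6)(5) = -15 cm
5–7 s: ½(-6 + 11)(2) = 5 cm
7–9 s: ½(11 + -9)(2) = 2 cm
Net displacement = -8 cm

-8 cm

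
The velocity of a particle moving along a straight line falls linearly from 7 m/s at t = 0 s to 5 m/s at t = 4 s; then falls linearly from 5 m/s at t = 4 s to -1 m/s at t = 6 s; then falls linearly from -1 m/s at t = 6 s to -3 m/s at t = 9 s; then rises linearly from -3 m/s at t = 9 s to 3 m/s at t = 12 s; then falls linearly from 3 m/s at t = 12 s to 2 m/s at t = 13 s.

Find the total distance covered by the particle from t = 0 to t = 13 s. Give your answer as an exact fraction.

124/3 m

Total distance travelled is ∫|v| dt — sum the magnitudes of each area piece.
0–4 s: |½(7 + 5)(4)| = 24 m
4–6 s: v = 0 at t = 17/3 s; triangle areas 25/6 + 1/6 = 13/3 m
6–9 s: |½(-1 + -3)(3)| = 6 m
9–12 s: v = 0 at t = 10.5 s; triangle areas 2.25 + 2.25 = 4.5 m
12–13 s: |½(3 + 2)(1)| = 2.5 m
Total distance = 124/3 m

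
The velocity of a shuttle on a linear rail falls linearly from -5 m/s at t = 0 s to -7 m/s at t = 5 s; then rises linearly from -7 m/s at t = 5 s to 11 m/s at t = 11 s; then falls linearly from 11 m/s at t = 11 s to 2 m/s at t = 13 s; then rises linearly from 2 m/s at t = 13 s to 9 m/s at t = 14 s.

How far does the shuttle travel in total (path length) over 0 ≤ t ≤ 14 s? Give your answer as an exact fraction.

461/6 m

Distance (not displacement) is the total path length: add the absolute areas under v-t.
0–5 s: |½(-5 + -7)(5)| = 30 m
5–11 s: v = 0 at t = 22/3 s; triangle areas 49/6 + 121/6 = 85/3 m
11–13 s: |½(11 + 2)(2)| = 13 m
13–14 s: |½(2 + 9)(1)| = 5.5 m
Total distance = 461/6 m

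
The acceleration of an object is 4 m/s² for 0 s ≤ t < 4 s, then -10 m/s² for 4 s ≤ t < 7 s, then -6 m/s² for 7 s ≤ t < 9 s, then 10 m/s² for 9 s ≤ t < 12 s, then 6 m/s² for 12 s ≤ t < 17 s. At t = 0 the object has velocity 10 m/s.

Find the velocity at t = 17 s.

44 m/s

Δv equals the area under the a-t graph; then v = v₀ + Δv.
0–4 s: 4 × 4 = 16 m/s
4–7 s: -10 × 3 = -30 m/s
7–9 s: -6 × 2 = -12 m/s
9–12 s: 10 × 3 = 30 m/s
12–17 s: 6 × 5 = 30 m/s
Δv = 34 m/s, so v(17) = 10 + (34) = 44 m/s.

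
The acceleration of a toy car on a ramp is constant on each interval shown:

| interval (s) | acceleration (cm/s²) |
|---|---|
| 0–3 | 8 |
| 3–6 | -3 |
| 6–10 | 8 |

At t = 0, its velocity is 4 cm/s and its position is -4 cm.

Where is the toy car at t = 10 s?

On each constant-a segment, Δv = aΔt and Δx = v₀Δt + ½aΔt²; chain segment to segment.
0–3 s: v starts 4 cm/s; Δx = 4·3 + ½·8·3² = 48 cm; v ends 28 cm/s.
3–6 s: v starts 28 cm/s; Δx = 28·3 + ½·-3·3² = 70.5 cm; v ends 19 cm/s.
6–10 s: v starts 19 cm/s; Δx = 19·4 + ½·8·4² = 140 cm; v ends 51 cm/s.
x(10) = -4 + Σ Δx = 254.5 cm.

254.5 cm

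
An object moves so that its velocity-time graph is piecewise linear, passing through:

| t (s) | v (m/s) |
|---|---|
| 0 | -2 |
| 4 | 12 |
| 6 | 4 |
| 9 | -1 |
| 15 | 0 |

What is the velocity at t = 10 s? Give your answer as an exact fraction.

-5/6 m/s

On 9–15 s the graph is linear from -1 to 0 m/s: v(10) = -1 + (0 − -1)·(10 − 9)/(15 − 9) = -5/6 m/s.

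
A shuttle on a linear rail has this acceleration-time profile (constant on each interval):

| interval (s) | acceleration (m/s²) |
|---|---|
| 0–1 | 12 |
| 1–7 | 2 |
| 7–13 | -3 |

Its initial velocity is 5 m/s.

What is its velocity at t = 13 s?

Δv equals the area under the a-t graph; then v = v₀ + Δv.
0–1 s: 12 × 1 = 12 m/s
1–7 s: 2 × 6 = 12 m/s
7–13 s: -3 × 6 = -18 m/s
Δv = 6 m/s, so v(13) = 5 + (6) = 11 m/s.

11 m/s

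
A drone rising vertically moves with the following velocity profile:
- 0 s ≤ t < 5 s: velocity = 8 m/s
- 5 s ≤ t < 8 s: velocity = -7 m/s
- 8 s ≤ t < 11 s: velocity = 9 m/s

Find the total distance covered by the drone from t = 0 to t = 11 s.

Distance (not displacement) is the total path length: add the absolute areas under v-t.
0–5 s: |8| × 5 = 40 m
5–8 s: |-7| × 3 = 21 m
8–11 s: |9| × 3 = 27 m
Total distance = 88 m

88 m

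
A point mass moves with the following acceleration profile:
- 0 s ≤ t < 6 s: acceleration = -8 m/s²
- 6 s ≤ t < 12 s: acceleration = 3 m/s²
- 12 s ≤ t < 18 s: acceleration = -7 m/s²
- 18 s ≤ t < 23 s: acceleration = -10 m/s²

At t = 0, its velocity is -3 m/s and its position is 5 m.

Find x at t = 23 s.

-1233 m

On each constant-a segment, Δv = aΔt and Δx = v₀Δt + ½aΔt²; chain segment to segment.
0–6 s: v starts -3 m/s; Δx = -3·6 + ½·-8·6² = -162 m; v ends -51 m/s.
6–12 s: v starts -51 m/s; Δx = -51·6 + ½·3·6² = -252 m; v ends -33 m/s.
12–18 s: v starts -33 m/s; Δx = -33·6 + ½·-7·6² = -324 m; v ends -75 m/s.
18–23 s: v starts -75 m/s; Δx = -75·5 + ½·-10·5² = -500 m; v ends -125 m/s.
x(23) = 5 + Σ Δx = -1233 m.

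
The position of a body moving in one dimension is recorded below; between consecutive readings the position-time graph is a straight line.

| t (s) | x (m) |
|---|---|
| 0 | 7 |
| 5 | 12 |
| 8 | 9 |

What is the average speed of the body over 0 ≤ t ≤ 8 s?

Average speed = (total path length)/(elapsed time); on a piecewise-linear x-t graph the path length is Σ|Δx|.
0–5 s: |Δx| = |12 − 7| = 5 m
5–8 s: |Δx| = |9 − 12| = 3 m
Total path = 8 m; average speed = 8/8 = 1 m/s.

1 m/s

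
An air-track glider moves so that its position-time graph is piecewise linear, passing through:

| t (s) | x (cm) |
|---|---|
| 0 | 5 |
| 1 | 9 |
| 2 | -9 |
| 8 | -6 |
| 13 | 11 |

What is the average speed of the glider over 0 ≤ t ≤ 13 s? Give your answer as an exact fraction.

Average speed = (total path length)/(elapsed time); on a piecewise-linear x-t graph the path length is Σ|Δx|.
0–1 s: |Δx| = |9 − 5| = 4 cm
1–2 s: |Δx| = |-9 − 9| = 18 cm
2–8 s: |Δx| = |-6 − -9| = 3 cm
8–13 s: |Δx| = |11 − -6| = 17 cm
Total path = 42 cm; average speed = 42/13 = 42/13 cm/s.

42/13 cm/s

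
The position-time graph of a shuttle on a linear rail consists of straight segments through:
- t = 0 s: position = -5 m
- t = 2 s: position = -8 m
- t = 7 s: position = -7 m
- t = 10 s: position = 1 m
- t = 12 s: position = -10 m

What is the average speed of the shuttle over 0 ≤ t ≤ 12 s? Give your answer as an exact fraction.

Average speed = (total path length)/(elapsed time); on a piecewise-linear x-t graph the path length is Σ|Δx|.
0–2 s: |Δx| = |-8 − -5| = 3 m
2–7 s: |Δx| = |-7 − -8| = 1 m
7–10 s: |Δx| = |1 − -7| = 8 m
10–12 s: |Δx| = |-10 − 1| = 11 m
Total path = 23 m; average speed = 23/12 = 23/12 m/s.

23/12 m/s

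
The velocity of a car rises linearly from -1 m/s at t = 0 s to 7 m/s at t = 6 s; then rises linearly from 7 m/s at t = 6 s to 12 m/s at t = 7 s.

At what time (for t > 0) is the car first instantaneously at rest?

t = 0.75 s

v changes sign on 0–6 s (from -1 to 7); the graph is linear there, so v = 0 at t = 0 + (1)·(6 − 0)/(7 − -1) = 0.75 s.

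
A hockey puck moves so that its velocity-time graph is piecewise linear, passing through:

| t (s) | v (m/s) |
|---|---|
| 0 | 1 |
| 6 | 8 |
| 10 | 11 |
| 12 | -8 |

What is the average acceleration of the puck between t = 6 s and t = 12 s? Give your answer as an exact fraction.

-8/3 m/s²

Average acceleration = Δv/Δt = (-8 − 8)/(12 − 6) = -8/3 m/s².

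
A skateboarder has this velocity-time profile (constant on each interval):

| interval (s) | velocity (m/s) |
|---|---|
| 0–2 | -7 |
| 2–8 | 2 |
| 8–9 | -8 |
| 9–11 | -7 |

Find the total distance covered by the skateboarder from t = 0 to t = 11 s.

Distance (not displacement) is the total path length: add the absolute areas under v-t.
0–2 s: |-7| × 2 = 14 m
2–8 s: |2| × 6 = 12 m
8–9 s: |-8| × 1 = 8 m
9–11 s: |-7| × 2 = 14 m
Total distance = 48 m

48 m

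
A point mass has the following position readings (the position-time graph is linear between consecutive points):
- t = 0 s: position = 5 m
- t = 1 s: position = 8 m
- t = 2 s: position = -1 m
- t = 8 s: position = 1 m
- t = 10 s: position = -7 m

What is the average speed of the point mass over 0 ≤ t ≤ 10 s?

Average speed = (total path length)/(elapsed time); on a piecewise-linear x-t graph the path length is Σ|Δx|.
0–1 s: |Δx| = |8 − 5| = 3 m
1–2 s: |Δx| = |-1 − 8| = 9 m
2–8 s: |Δx| = |1 − -1| = 2 m
8–10 s: |Δx| = |-7 − 1| = 8 m
Total path = 22 m; average speed = 22/10 = 2.2 m/s.

2.2 m/s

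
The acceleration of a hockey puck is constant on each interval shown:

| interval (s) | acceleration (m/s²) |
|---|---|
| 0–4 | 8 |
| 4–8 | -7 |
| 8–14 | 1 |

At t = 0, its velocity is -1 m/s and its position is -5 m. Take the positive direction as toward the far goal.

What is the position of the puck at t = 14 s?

159 m

On each constant-a segment, Δv = aΔt and Δx = v₀Δt + ½aΔt²; chain segment to segment.
0–4 s: v starts -1 m/s; Δx = -1·4 + ½·8·4² = 60 m; v ends 31 m/s.
4–8 s: v starts 31 m/s; Δx = 31·4 + ½·-7·4² = 68 m; v ends 3 m/s.
8–14 s: v starts 3 m/s; Δx = 3·6 + ½·1·6² = 36 m; v ends 9 m/s.
x(14) = -5 + Σ Δx = 159 m.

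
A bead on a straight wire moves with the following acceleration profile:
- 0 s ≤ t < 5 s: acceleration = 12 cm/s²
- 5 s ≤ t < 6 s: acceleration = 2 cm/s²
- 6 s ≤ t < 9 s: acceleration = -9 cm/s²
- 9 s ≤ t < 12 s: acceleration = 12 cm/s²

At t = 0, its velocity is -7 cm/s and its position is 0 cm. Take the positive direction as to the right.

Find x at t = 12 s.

On each constant-a segment, Δv = aΔt and Δx = v₀Δt + ½aΔt²; chain segment to segment.
0–5 s: v starts -7 cm/s; Δx = -7·5 + ½·12·5² = 115 cm; v ends 53 cm/s.
5–6 s: v starts 53 cm/s; Δx = 53·1 + ½·2·1² = 54 cm; v ends 55 cm/s.
6–9 s: v starts 55 cm/s; Δx = 55·3 + ½·-9·3² = 124.5 cm; v ends 28 cm/s.
9–12 s: v starts 28 cm/s; Δx = 28·3 + ½·12·3² = 138 cm; v ends 64 cm/s.
x(12) = 0 + Σ Δx = 431.5 cm.

431.5 cm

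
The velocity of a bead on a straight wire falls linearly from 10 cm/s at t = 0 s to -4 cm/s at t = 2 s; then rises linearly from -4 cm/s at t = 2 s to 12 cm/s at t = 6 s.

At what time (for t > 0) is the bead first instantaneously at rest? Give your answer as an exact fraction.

v changes sign on 0–2 s (from 10 to -4); the graph is linear there, so v = 0 at t = 0 + (-10)·(2 − 0)/(-4 − 10) = 10/7 s.

t = 10/7 s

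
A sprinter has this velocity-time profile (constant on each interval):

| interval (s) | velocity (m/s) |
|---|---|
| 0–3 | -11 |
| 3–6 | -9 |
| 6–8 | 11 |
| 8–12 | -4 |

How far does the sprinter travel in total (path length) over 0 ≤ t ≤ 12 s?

98 m

Total distance travelled is ∫|v| dt — sum the magnitudes of each area piece.
0–3 s: |-11| × 3 = 33 m
3–6 s: |-9| × 3 = 27 m
6–8 s: |11| × 2 = 22 m
8–12 s: |-4| × 4 = 16 m
Total distance = 98 m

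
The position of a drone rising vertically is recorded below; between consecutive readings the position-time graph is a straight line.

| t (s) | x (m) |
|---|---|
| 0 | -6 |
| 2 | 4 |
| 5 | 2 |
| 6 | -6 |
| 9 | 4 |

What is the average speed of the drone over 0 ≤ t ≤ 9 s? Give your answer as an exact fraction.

10/3 m/s

Average speed = (total path length)/(elapsed time); on a piecewise-linear x-t graph the path length is Σ|Δx|.
0–2 s: |Δx| = |4 − -6| = 10 m
2–5 s: |Δx| = |2 − 4| = 2 m
5–6 s: |Δx| = |-6 − 2| = 8 m
6–9 s: |Δx| = |4 − -6| = 10 m
Total path = 30 m; average speed = 30/9 = 10/3 m/s.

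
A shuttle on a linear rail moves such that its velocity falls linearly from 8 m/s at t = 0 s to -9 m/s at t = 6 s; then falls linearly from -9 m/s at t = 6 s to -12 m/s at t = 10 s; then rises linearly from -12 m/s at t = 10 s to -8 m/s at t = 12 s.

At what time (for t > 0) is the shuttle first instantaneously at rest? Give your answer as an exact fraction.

t = 48/17 s

v changes sign on 0–6 s (from 8 to -9); the graph is linear there, so v = 0 at t = 0 + (-8)·(6 − 0)/(-9 − 8) = 48/17 s.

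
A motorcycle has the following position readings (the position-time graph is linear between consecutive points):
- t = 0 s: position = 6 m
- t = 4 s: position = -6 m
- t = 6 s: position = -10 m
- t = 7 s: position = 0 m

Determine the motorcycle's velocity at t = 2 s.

Velocity is the slope of the x-t graph on 0–4 s: (-6 − 6)/(4 − 0) = -3 m/s.

-3 m/s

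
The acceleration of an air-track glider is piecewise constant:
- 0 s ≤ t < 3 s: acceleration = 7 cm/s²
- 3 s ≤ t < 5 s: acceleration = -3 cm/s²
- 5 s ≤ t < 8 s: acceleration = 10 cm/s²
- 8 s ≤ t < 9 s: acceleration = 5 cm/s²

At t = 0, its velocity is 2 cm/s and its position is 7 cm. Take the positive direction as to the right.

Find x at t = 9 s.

230 cm

On each constant-a segment, Δv = aΔt and Δx = v₀Δt + ½aΔt²; chain segment to segment.
0–3 s: v starts 2 cm/s; Δx = 2·3 + ½·7·3² = 37.5 cm; v ends 23 cm/s.
3–5 s: v starts 23 cm/s; Δx = 23·2 + ½·-3·2² = 40 cm; v ends 17 cm/s.
5–8 s: v starts 17 cm/s; Δx = 17·3 + ½·10·3² = 96 cm; v ends 47 cm/s.
8–9 s: v starts 47 cm/s; Δx = 47·1 + ½·5·1² = 49.5 cm; v ends 52 cm/s.
x(9) = 7 + Σ Δx = 230 cm.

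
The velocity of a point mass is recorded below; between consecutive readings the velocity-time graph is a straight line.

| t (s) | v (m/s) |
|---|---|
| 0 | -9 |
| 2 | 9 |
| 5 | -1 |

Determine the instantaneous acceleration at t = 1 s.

Acceleration is the slope of the v-t graph on 0–2 s: (9 − -9)/(2 − 0) = 9 m/s².

9 m/s²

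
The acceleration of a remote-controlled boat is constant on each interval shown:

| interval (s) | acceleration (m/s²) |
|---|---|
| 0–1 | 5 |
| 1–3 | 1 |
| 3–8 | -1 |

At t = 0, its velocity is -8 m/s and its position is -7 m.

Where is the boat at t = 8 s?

On each constant-a segment, Δv = aΔt and Δx = v₀Δt + ½aΔt²; chain segment to segment.
0–1 s: v starts -8 m/s; Δx = -8·1 + ½·5·1² = -5.5 m; v ends -3 m/s.
1–3 s: v starts -3 m/s; Δx = -3·2 + ½·1·2² = -4 m; v ends -1 m/s.
3–8 s: v starts -1 m/s; Δx = -1·5 + ½·-1·5² = -17.5 m; v ends -6 m/s.
x(8) = -7 + Σ Δx = -34 m.

-34 m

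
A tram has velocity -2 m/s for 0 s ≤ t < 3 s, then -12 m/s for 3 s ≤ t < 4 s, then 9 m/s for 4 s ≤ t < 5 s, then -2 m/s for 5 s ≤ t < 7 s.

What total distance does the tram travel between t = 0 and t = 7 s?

31 m

Distance (not displacement) is the total path length: add the absolute areas under v-t.
0–3 s: |-2| × 3 = 6 m
3–4 s: |-12| × 1 = 12 m
4–5 s: |9| × 1 = 9 m
5–7 s: |-2| × 2 = 4 m
Total distance = 31 m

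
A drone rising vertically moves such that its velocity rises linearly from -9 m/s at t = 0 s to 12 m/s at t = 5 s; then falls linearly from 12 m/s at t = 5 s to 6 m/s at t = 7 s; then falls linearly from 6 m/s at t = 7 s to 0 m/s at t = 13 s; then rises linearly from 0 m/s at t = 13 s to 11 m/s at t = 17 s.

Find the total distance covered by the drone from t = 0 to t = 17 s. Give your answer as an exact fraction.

Total distance travelled is ∫|v| dt — sum the magnitudes of each area piece.
0–5 s: v = 0 at t = 15/7 s; triangle areas 135/14 + 120/7 = 375/14 m
5–7 s: |½(12 + 6)(2)| = 18 m
7–13 s: |½(6 + 0)(6)| = 18 m
13–17 s: |½(0 + 11)(4)| = 22 m
Total distance = 1187/14 m

1187/14 m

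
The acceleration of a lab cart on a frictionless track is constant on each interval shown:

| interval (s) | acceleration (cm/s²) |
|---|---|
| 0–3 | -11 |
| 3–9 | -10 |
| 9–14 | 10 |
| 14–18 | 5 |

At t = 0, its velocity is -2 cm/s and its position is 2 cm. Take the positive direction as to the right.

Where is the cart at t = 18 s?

On each constant-a segment, Δv = aΔt and Δx = v₀Δt + ½aΔt²; chain segment to segment.
0–3 s: v starts -2 cm/s; Δx = -2·3 + ½·-11·3² = -55.5 cm; v ends -35 cm/s.
3–9 s: v starts -35 cm/s; Δx = -35·6 + ½·-10·6² = -390 cm; v ends -95 cm/s.
9–14 s: v starts -95 cm/s; Δx = -95·5 + ½·10·5² = -350 cm; v ends -45 cm/s.
14–18 s: v starts -45 cm/s; Δx = -45·4 + ½·5·4² = -140 cm; v ends -25 cm/s.
x(18) = 2 + Σ Δx = -933.5 cm.

-933.5 cm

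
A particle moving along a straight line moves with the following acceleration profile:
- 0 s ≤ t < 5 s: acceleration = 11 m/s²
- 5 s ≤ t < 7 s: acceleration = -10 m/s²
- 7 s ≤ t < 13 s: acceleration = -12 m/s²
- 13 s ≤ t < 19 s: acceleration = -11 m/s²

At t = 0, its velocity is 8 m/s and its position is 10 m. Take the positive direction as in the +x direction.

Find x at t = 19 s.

-36.5 m

On each constant-a segment, Δv = aΔt and Δx = v₀Δt + ½aΔt²; chain segment to segment.
0–5 s: v starts 8 m/s; Δx = 8·5 + ½·11·5² = 177.5 m; v ends 63 m/s.
5–7 s: v starts 63 m/s; Δx = 63·2 + ½·-10·2² = 106 m; v ends 43 m/s.
7–13 s: v starts 43 m/s; Δx = 43·6 + ½·-12·6² = 42 m; v ends -29 m/s.
13–19 s: v starts -29 m/s; Δx = -29·6 + ½·-11·6² = -372 m; v ends -95 m/s.
x(19) = 10 + Σ Δx = -36.5 m.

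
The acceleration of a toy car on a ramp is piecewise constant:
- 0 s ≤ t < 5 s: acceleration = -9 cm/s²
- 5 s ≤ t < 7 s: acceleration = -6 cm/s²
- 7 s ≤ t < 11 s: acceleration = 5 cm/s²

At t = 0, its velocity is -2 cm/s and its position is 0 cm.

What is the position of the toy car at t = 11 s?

On each constant-a segment, Δv = aΔt and Δx = v₀Δt + ½aΔt²; chain segment to segment.
0–5 s: v starts -2 cm/s; Δx = -2·5 + ½·-9·5² = -122.5 cm; v ends -47 cm/s.
5–7 s: v starts -47 cm/s; Δx = -47·2 + ½·-6·2² = -106 cm; v ends -59 cm/s.
7–11 s: v starts -59 cm/s; Δx = -59·4 + ½·5·4² = -196 cm; v ends -39 cm/s.
x(11) = 0 + Σ Δx = -424.5 cm.

-424.5 cm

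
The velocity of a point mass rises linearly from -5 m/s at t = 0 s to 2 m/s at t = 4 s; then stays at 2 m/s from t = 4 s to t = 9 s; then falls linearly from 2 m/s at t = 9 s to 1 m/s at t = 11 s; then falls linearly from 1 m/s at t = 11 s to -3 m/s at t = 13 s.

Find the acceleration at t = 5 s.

0 m/s²

Acceleration is the slope of the v-t graph on 4–9 s: (2 − 2)/(9 − 4) = 0 m/s².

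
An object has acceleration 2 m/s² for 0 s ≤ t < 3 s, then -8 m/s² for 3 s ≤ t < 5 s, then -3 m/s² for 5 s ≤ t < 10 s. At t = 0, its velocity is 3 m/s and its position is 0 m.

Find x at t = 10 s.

On each constant-a segment, Δv = aΔt and Δx = v₀Δt + ½aΔt²; chain segment to segment.
0–3 s: v starts 3 m/s; Δx = 3·3 + ½·2·3² = 18 m; v ends 9 m/s.
3–5 s: v starts 9 m/s; Δx = 9·2 + ½·-8·2² = 2 m; v ends -7 m/s.
5–10 s: v starts -7 m/s; Δx = -7·5 + ½·-3·5² = -72.5 m; v ends -22 m/s.
x(10) = 0 + Σ Δx = -52.5 m.

-52.5 m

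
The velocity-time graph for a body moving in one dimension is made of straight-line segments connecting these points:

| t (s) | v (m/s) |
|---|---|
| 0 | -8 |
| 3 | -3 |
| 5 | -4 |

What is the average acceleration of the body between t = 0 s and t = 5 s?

0.8 m/s²

Average acceleration = Δv/Δt = (-4 − -8)/(5 − 0) = 0.8 m/s².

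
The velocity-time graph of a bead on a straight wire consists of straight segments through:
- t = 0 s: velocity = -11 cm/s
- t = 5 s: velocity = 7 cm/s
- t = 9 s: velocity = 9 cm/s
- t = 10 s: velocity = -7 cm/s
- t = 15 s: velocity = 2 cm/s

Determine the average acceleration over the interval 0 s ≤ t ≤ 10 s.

Average acceleration = Δv/Δt = (-7 − -11)/(10 − 0) = 0.4 cm/s².

0.4 cm/s²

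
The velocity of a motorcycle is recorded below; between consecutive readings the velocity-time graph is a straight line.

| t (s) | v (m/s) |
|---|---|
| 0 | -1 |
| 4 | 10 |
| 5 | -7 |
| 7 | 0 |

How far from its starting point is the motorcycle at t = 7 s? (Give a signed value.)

12.5 m

Net displacement equals the area under the velocity-time graph (areas below the axis count negative).
0–4 s: ½(-1 + 10)(4) = 18 m
4–5 s: ½(10 + -7)(1) = 1.5 m
5–7 s: ½(-7 + 0)(2) = -7 m
Net displacement = 12.5 m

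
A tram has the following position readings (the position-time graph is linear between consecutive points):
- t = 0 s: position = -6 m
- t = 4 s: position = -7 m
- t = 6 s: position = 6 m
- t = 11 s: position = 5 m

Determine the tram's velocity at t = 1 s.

-0.25 m/s

Velocity is the slope of the x-t graph on 0–4 s: (-7 − -6)/(4 − 0) = -0.25 m/s.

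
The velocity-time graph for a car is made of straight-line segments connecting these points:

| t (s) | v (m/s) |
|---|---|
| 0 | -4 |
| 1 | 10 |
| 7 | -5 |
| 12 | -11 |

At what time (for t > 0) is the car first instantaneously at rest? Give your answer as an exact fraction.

t = 2/7 s

v changes sign on 0–1 s (from -4 to 10); the graph is linear there, so v = 0 at t = 0 + (4)·(1 − 0)/(10 − -4) = 2/7 s.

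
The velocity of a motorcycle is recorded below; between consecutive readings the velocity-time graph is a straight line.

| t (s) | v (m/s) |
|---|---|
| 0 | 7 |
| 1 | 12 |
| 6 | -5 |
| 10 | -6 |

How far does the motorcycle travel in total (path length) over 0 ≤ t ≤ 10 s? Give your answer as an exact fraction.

958/17 m

Distance (not displacement) is the total path length: add the absolute areas under v-t.
0–1 s: |½(7 + 12)(1)| = 9.5 m
1–6 s: v = 0 at t = 77/17 s; triangle areas 360/17 + 125/34 = 845/34 m
6–10 s: |½(-5 + -6)(4)| = 22 m
Total distance = 958/17 m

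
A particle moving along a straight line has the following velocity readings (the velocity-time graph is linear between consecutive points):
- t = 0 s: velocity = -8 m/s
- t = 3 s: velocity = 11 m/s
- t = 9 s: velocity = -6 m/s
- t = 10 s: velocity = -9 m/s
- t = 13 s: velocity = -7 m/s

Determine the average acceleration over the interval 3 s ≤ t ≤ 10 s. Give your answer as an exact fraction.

-20/7 m/s²

Average acceleration = Δv/Δt = (-9 − 11)/(10 − 3) = -20/7 m/s².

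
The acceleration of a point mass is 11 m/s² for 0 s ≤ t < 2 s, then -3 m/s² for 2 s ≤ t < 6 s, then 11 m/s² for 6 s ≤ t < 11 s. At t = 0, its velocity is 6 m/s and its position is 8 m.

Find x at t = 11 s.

347.5 m

On each constant-a segment, Δv = aΔt and Δx = v₀Δt + ½aΔt²; chain segment to segment.
0–2 s: v starts 6 m/s; Δx = 6·2 + ½·11·2² = 34 m; v ends 28 m/s.
2–6 s: v starts 28 m/s; Δx = 28·4 + ½·-3·4² = 88 m; v ends 16 m/s.
6–11 s: v starts 16 m/s; Δx = 16·5 + ½·11·5² = 217.5 m; v ends 71 m/s.
x(11) = 8 + Σ Δx = 347.5 m.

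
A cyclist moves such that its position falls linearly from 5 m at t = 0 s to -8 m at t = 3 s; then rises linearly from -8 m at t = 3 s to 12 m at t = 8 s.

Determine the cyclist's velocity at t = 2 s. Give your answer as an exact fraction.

-13/3 m/s

Velocity is the slope of the x-t graph on 0–3 s: (-8 − 5)/(3 − 0) = -13/3 m/s.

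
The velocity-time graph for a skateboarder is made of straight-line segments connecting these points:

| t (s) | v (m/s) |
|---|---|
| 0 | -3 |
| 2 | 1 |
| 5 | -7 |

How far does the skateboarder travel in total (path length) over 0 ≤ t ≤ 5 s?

Distance (not displacement) is the total path length: add the absolute areas under v-t.
0–2 s: v = 0 at t = 1.5 s; triangle areas 2.25 + 0.25 = 2.5 m
2–5 s: v = 0 at t = 2.375 s; triangle areas 0.1875 + 9.1875 = 9.375 m
Total distance = 11.875 m

11.875 m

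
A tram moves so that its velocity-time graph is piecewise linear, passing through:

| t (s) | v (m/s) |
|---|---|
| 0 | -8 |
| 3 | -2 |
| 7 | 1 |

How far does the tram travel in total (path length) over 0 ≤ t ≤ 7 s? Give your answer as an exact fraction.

Distance (not displacement) is the total path length: add the absolute areas under v-t.
0–3 s: |½(-8 + -2)(3)| = 15 m
3–7 s: v = 0 at t = 17/3 s; triangle areas 8/3 + 2/3 = 10/3 m
Total distance = 55/3 m

55/3 m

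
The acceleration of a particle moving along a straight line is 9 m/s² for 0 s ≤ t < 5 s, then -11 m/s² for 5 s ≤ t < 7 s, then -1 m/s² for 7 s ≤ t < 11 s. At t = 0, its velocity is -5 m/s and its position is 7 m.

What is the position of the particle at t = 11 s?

On each constant-a segment, Δv = aΔt and Δx = v₀Δt + ½aΔt²; chain segment to segment.
0–5 s: v starts -5 m/s; Δx = -5·5 + ½·9·5² = 87.5 m; v ends 40 m/s.
5–7 s: v starts 40 m/s; Δx = 40·2 + ½·-11·2² = 58 m; v ends 18 m/s.
7–11 s: v starts 18 m/s; Δx = 18·4 + ½·-1·4² = 64 m; v ends 14 m/s.
x(11) = 7 + Σ Δx = 216.5 m.

216.5 m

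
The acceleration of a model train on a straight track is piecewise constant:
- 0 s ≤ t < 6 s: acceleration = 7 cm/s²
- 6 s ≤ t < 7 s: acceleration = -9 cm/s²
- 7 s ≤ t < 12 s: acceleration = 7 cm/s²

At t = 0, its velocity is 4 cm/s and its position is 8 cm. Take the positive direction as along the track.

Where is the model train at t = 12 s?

On each constant-a segment, Δv = aΔt and Δx = v₀Δt + ½aΔt²; chain segment to segment.
0–6 s: v starts 4 cm/s; Δx = 4·6 + ½·7·6² = 150 cm; v ends 46 cm/s.
6–7 s: v starts 46 cm/s; Δx = 46·1 + ½·-9·1² = 41.5 cm; v ends 37 cm/s.
7–12 s: v starts 37 cm/s; Δx = 37·5 + ½·7·5² = 272.5 cm; v ends 72 cm/s.
x(12) = 8 + Σ Δx = 472 cm.

472 cm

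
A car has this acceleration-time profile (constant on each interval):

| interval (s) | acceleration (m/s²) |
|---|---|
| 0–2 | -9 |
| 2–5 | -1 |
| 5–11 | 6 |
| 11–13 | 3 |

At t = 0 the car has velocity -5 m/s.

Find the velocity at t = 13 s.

16 m/s

Δv equals the area under the a-t graph; then v = v₀ + Δv.
0–2 s: -9 × 2 = -18 m/s
2–5 s: -1 × 3 = -3 m/s
5–11 s: 6 × 6 = 36 m/s
11–13 s: 3 × 2 = 6 m/s
Δv = 21 m/s, so v(13) = -5 + (21) = 16 m/s.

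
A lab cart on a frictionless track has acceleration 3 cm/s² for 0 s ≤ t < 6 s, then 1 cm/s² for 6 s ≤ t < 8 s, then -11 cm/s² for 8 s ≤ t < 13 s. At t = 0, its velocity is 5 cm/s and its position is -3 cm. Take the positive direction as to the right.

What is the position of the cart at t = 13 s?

116.5 cm

On each constant-a segment, Δv = aΔt and Δx = v₀Δt + ½aΔt²; chain segment to segment.
0–6 s: v starts 5 cm/s; Δx = 5·6 + ½·3·6² = 84 cm; v ends 23 cm/s.
6–8 s: v starts 23 cm/s; Δx = 23·2 + ½·1·2² = 48 cm; v ends 25 cm/s.
8–13 s: v starts 25 cm/s; Δx = 25·5 + ½·-11·5² = -12.5 cm; v ends -30 cm/s.
x(13) = -3 + Σ Δx = 116.5 cm.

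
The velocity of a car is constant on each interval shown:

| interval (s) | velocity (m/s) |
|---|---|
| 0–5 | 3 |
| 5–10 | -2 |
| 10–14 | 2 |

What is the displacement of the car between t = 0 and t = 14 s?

Displacement is the signed area under the v-t curve.
0–5 s: 3 × 5 = 15 m
5–10 s: -2 × 5 = -10 m
10–14 s: 2 × 4 = 8 m
Net displacement = 13 m

13 m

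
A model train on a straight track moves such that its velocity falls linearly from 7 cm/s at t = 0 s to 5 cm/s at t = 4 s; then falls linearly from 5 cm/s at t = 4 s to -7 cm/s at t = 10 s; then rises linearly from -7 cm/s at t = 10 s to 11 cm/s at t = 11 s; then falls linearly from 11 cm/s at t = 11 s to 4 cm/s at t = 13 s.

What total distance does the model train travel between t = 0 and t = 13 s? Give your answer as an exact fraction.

Distance (not displacement) is the total path length: add the absolute areas under v-t.
0–4 s: |½(7 + 5)(4)| = 24 cm
4–10 s: v = 0 at t = 6.5 s; triangle areas 6.25 + 12.25 = 18.5 cm
10–11 s: v = 0 at t = 187/18 s; triangle areas 49/36 + 121/36 = 85/18 cm
11–13 s: |½(11 + 4)(2)| = 15 cm
Total distance = 560/9 cm

560/9 cm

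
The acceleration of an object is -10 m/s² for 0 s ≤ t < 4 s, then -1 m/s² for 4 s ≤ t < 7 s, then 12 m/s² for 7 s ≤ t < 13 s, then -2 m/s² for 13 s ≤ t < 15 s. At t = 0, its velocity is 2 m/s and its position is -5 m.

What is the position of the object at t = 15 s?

On each constant-a segment, Δv = aΔt and Δx = v₀Δt + ½aΔt²; chain segment to segment.
0–4 s: v starts 2 m/s; Δx = 2·4 + ½·-10·4² = -72 m; v ends -38 m/s.
4–7 s: v starts -38 m/s; Δx = -38·3 + ½·-1·3² = -118.5 m; v ends -41 m/s.
7–13 s: v starts -41 m/s; Δx = -41·6 + ½·12·6² = -30 m; v ends 31 m/s.
13–15 s: v starts 31 m/s; Δx = 31·2 + ½·-2·2² = 58 m; v ends 27 m/s.
x(15) = -5 + Σ Δx = -167.5 m.

-167.5 m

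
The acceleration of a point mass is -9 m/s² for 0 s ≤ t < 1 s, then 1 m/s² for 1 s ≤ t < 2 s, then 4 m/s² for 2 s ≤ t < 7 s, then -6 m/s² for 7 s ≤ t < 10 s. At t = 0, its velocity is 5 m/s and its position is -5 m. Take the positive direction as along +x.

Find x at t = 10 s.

51 m

On each constant-a segment, Δv = aΔt and Δx = v₀Δt + ½aΔt²; chain segment to segment.
0–1 s: v starts 5 m/s; Δx = 5·1 + ½·-9·1² = 0.5 m; v ends -4 m/s.
1–2 s: v starts -4 m/s; Δx = -4·1 + ½·1·1² = -3.5 m; v ends -3 m/s.
2–7 s: v starts -3 m/s; Δx = -3·5 + ½·4·5² = 35 m; v ends 17 m/s.
7–10 s: v starts 17 m/s; Δx = 17·3 + ½·-6·3² = 24 m; v ends -1 m/s.
x(10) = -5 + Σ Δx = 51 m.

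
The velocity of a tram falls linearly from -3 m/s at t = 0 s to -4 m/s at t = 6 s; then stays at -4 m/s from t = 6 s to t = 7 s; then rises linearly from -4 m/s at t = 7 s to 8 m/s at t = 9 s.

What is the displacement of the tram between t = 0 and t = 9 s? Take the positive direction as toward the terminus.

-21 m

Displacement is the signed area under the v-t curve.
0–6 s: ½(-3 + -4)(6) = -21 m
6–7 s: -4 × 1 = -4 m
7–9 s: ½(-4 + 8)(2) = 4 m
Net displacement = -21 m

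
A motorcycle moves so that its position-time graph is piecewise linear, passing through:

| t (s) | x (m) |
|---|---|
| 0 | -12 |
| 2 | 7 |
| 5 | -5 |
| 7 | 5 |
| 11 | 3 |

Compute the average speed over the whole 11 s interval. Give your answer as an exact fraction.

Average speed = (total path length)/(elapsed time); on a piecewise-linear x-t graph the path length is Σ|Δx|.
0–2 s: |Δx| = |7 − -12| = 19 m
2–5 s: |Δx| = |-5 − 7| = 12 m
5–7 s: |Δx| = |5 − -5| = 10 m
7–11 s: |Δx| = |3 − 5| = 2 m
Total path = 43 m; average speed = 43/11 = 43/11 m/s.

43/11 m/s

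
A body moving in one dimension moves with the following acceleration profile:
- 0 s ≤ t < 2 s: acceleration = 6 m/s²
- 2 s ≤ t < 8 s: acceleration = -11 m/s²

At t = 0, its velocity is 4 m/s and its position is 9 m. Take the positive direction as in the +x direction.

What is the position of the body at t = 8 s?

On each constant-a segment, Δv = aΔt and Δx = v₀Δt + ½aΔt²; chain segment to segment.
0–2 s: v starts 4 m/s; Δx = 4·2 + ½·6·2² = 20 m; v ends 16 m/s.
2–8 s: v starts 16 m/s; Δx = 16·6 + ½·-11·6² = -102 m; v ends -50 m/s.
x(8) = 9 + Σ Δx = -73 m.

-73 m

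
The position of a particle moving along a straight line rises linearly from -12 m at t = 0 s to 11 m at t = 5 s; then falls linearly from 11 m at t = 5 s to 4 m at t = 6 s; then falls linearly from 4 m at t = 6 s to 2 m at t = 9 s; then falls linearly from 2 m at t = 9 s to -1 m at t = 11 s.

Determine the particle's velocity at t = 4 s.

4.6 m/s

Velocity is the slope of the x-t graph on 0–5 s: (11 − -12)/(5 − 0) = 4.6 m/s.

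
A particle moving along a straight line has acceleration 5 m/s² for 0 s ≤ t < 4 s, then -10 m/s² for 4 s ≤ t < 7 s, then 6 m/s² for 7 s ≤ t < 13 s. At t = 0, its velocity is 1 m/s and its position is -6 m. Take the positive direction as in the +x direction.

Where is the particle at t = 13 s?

110 m

On each constant-a segment, Δv = aΔt and Δx = v₀Δt + ½aΔt²; chain segment to segment.
0–4 s: v starts 1 m/s; Δx = 1·4 + ½·5·4² = 44 m; v ends 21 m/s.
4–7 s: v starts 21 m/s; Δx = 21·3 + ½·-10·3² = 18 m; v ends -9 m/s.
7–13 s: v starts -9 m/s; Δx = -9·6 + ½·6·6² = 54 m; v ends 27 m/s.
x(13) = -6 + Σ Δx = 110 m.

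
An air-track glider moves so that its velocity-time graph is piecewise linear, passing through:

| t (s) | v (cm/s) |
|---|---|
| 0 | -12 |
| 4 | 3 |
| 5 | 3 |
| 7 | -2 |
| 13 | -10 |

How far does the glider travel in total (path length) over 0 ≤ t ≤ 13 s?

Total distance travelled is ∫|v| dt — sum the magnitudes of each area piece.
0–4 s: v = 0 at t = 3.2 s; triangle areas 19.2 + 1.2 = 20.4 cm
4–5 s: |3| × 1 = 3 cm
5–7 s: v = 0 at t = 6.2 s; triangle areas 1.8 + 0.8 = 2.6 cm
7–13 s: |½(-2 + -10)(6)| = 36 cm
Total distance = 62 cm

62 cm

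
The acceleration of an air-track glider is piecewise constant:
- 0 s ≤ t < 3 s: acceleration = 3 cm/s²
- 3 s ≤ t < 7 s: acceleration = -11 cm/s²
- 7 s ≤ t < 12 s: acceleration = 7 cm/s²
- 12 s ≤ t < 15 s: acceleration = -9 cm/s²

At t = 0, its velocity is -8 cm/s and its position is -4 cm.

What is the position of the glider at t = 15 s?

On each constant-a segment, Δv = aΔt and Δx = v₀Δt + ½aΔt²; chain segment to segment.
0–3 s: v starts -8 cm/s; Δx = -8·3 + ½·3·3² = -10.5 cm; v ends 1 cm/s.
3–7 s: v starts 1 cm/s; Δx = 1·4 + ½·-11·4² = -84 cm; v ends -43 cm/s.
7–12 s: v starts -43 cm/s; Δx = -43·5 + ½·7·5² = -127.5 cm; v ends -8 cm/s.
12–15 s: v starts -8 cm/s; Δx = -8·3 + ½·-9·3² = -64.5 cm; v ends -35 cm/s.
x(15) = -4 + Σ Δx = -290.5 cm.

-290.5 cm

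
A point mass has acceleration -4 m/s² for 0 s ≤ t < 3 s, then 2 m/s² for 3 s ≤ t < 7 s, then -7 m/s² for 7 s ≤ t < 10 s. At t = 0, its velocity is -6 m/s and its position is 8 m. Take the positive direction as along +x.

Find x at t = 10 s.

On each constant-a segment, Δv = aΔt and Δx = v₀Δt + ½aΔt²; chain segment to segment.
0–3 s: v starts -6 m/s; Δx = -6·3 + ½·-4·3² = -36 m; v ends -18 m/s.
3–7 s: v starts -18 m/s; Δx = -18·4 + ½·2·4² = -56 m; v ends -10 m/s.
7–10 s: v starts -10 m/s; Δx = -10·3 + ½·-7·3² = -61.5 m; v ends -31 m/s.
x(10) = 8 + Σ Δx = -145.5 m.

-145.5 m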